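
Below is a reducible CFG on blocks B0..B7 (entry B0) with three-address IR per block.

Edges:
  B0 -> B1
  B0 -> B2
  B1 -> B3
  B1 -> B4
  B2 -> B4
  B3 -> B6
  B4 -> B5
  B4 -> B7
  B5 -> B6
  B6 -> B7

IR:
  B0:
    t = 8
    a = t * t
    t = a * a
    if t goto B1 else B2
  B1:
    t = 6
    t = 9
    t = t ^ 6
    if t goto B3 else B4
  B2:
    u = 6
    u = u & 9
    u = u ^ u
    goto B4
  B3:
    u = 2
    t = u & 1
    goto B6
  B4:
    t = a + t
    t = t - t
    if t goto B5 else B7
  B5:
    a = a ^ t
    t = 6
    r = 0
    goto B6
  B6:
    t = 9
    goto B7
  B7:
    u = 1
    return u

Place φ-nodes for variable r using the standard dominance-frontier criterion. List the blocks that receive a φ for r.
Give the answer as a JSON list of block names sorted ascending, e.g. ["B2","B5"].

idom tree: B1←B0 B2←B0 B3←B1 B4←B0 B5←B4 B6←B0 B7←B0
Join-block Dom:
  B4: preds {B1,B2}: {B0,B1} ∩ {B0,B2} = {B0}; idom=B0
  B6: preds {B3,B5}: {B0,B1,B3} ∩ {B0,B4,B5} = {B0}; idom=B0
  B7: preds {B4,B6}: {B0,B4} ∩ {B0,B6} = {B0}; idom=B0

DF derivation:
  join B4 pred B1: B1 stop@B0
  join B4 pred B2: B2 stop@B0
  join B6 pred B3: B3→B1 stop@B0
  join B6 pred B5: B5→B4 stop@B0
  join B7 pred B4: B4 stop@B0
  join B7 pred B6: B6 stop@B0
  B0: DF=∅
  B1: DF={B4,B6}
  B2: DF={B4}
  B3: DF={B6}
  B4: DF={B6,B7}
  B5: DF={B6}
  B6: DF={B7}
  B7: DF=∅

φ for r: defs {B5}
  DF⁺ = {B6,B7}

Answer: ["B6", "B7"]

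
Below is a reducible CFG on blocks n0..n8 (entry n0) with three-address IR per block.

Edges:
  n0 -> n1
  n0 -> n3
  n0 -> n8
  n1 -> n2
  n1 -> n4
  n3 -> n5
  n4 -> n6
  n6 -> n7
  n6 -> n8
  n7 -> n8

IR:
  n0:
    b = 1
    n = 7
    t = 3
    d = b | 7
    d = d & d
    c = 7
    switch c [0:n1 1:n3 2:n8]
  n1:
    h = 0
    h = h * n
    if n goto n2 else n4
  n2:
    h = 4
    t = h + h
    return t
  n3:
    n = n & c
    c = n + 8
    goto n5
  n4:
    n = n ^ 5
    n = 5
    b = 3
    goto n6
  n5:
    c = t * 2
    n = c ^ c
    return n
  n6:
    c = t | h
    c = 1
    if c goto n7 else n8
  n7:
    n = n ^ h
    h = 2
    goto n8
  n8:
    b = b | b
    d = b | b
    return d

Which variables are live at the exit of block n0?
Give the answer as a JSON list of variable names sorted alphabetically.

Answer: ["b", "c", "n", "t"]

Derivation:
Block summaries:
  n0: def={b,c,d,n,t} ue=∅
  n1: def={h} ue={n}
  n2: def={h,t} ue=∅
  n3: def={c,n} ue={c,n}
  n4: def={b,n} ue={n}
  n5: def={c,n} ue={t}
  n6: def={c} ue={h,t}
  n7: def={h,n} ue={h,n}
  n8: def={b,d} ue={b}

Liveness:
  n0: in=∅ out={b,c,n,t}
  n1: in={n,t} out={h,n,t}
  n2: in=∅ out=∅
  n3: in={c,n,t} out={t}
  n4: in={h,n,t} out={b,h,n,t}
  n5: in={t} out=∅
  n6: in={b,h,n,t} out={b,h,n}
  n7: in={b,h,n} out={b}
  n8: in={b} out=∅

live-out(n0) = ["b", "c", "n", "t"]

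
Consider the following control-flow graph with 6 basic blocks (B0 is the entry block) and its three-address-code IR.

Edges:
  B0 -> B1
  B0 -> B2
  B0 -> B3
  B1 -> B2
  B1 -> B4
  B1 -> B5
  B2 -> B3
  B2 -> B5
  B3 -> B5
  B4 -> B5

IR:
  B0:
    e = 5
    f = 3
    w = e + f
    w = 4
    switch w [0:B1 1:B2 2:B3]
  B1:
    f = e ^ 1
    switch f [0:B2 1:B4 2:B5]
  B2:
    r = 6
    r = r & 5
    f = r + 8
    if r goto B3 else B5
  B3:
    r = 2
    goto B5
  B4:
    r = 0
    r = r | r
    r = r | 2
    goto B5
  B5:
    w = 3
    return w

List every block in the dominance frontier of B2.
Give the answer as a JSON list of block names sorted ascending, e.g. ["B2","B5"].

Answer: ["B3", "B5"]

Derivation:
idom tree: B1←B0 B2←B0 B3←B0 B4←B1 B5←B0
Join-block Dom:
  B2: preds {B0,B1}: {B0} ∩ {B0,B1} = {B0}; idom=B0
  B3: preds {B0,B2}: {B0} ∩ {B0,B2} = {B0}; idom=B0
  B5: preds {B1,B2,B3,B4}: {B0,B1} ∩ {B0,B2} ∩ {B0,B3} ∩ {B0,B1,B4} = {B0}; idom=B0

DF walk-up:
  B2←B0: walk · to B0
  B2←B1: walk B1 to B0
  B3←B0: walk · to B0
  B3←B2: walk B2 to B0
  B5←B1: walk B1 to B0
  B5←B2: walk B2 to B0
  B5←B3: walk B3 to B0
  B5←B4: walk B4→B1 to B0
  DF(B0)=∅
  DF(B1)={B2,B5}
  DF(B2)={B3,B5}
  DF(B3)={B5}
  DF(B4)={B5}
  DF(B5)=∅

DF(B2) = ["B3", "B5"]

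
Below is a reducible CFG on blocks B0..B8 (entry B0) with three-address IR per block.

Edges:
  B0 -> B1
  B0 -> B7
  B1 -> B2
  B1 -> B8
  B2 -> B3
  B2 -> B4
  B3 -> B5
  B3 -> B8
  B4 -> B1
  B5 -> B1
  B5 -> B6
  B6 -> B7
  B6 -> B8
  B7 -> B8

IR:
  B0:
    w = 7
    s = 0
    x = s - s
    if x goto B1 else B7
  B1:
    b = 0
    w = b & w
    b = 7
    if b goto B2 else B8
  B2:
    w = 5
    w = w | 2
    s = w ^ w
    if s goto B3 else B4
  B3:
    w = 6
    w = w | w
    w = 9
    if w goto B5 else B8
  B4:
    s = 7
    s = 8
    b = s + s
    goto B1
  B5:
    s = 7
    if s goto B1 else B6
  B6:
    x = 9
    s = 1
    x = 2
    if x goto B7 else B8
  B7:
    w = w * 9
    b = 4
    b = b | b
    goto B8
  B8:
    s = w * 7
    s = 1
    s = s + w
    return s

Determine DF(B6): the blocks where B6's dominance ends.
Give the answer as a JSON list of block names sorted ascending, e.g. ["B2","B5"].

idom tree: B1←B0 B2←B1 B3←B2 B4←B2 B5←B3 B6←B5 B7←B0 B8←B0
Dom at joins:
  B1: preds {B0,B4,B5}: {B0} ∩ {B0,B1,B2,B4} ∩ {B0,B1,B2,B3,B5} = {B0}; idom=B0
  B7: preds {B0,B6}: {B0} ∩ {B0,B1,B2,B3,B5,B6} = {B0}; idom=B0
  B8: preds {B1,B3,B6,B7}: {B0,B1} ∩ {B0,B1,B2,B3} ∩ {B0,B1,B2,B3,B5,B6} ∩ {B0,B7} = {B0}; idom=B0

Frontier:
  B1←B0: walk · to B0
  B1←B4: walk B4→B2→B1 to B0
  B1←B5: walk B5→B3→B2→B1 to B0
  B7←B0: walk · to B0
  B7←B6: walk B6→B5→B3→B2→B1 to B0
  B8←B1: walk B1 to B0
  B8←B3: walk B3→B2→B1 to B0
  B8←B6: walk B6→B5→B3→B2→B1 to B0
  B8←B7: walk B7 to B0
  B0: DF=∅
  B1: DF={B1,B7,B8}
  B2: DF={B1,B7,B8}
  B3: DF={B1,B7,B8}
  B4: DF={B1}
  B5: DF={B1,B7,B8}
  B6: DF={B7,B8}
  B7: DF={B8}
  B8: DF=∅

DF(B6) = ["B7", "B8"]

Answer: ["B7", "B8"]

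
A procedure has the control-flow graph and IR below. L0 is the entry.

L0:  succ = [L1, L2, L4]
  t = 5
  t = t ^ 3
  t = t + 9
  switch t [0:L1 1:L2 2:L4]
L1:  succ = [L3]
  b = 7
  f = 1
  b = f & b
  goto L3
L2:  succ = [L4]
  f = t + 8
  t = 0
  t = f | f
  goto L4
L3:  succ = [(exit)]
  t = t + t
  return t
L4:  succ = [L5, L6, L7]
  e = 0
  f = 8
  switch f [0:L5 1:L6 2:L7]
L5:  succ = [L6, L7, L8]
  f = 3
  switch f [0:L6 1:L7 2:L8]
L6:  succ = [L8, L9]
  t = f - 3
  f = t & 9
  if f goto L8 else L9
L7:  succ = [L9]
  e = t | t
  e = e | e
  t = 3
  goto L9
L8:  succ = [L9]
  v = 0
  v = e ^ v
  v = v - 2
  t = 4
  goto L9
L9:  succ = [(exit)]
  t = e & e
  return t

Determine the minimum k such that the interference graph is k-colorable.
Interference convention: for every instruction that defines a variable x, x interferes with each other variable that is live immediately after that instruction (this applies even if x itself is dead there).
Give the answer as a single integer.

def/use:
  L0 def {t} use ∅
  L1 def {b,f} use ∅
  L2 def {f,t} use {t}
  L3 def {t} use {t}
  L4 def {e,f} use ∅
  L5 def {f} use ∅
  L6 def {f,t} use {f}
  L7 def {e,t} use {t}
  L8 def {t,v} use {e}
  L9 def {t} use {e}

Backward fixpoint:
  L0 li=∅ lo={t}
  L1 li={t} lo={t}
  L2 li={t} lo={t}
  L3 li={t} lo=∅
  L4 li={t} lo={e,f,t}
  L5 li={e,t} lo={e,f,t}
  L6 li={e,f} lo={e}
  L7 li={t} lo={e}
  L8 li={e} lo={e}
  L9 li={e} lo=∅

Interfere edges:
  b↔{f,t}
  e↔{f,t,v}
  f↔{b,e,t}
  t↔{b,e,f}
  v↔{e}

Registers:
  {b,f,t} pairwise interfere (3-clique) ⇒ χ ≥ 3
  3-colouring: r0={b,e}  r1={f,v}  r2={t}
  χ = 3

Answer: 3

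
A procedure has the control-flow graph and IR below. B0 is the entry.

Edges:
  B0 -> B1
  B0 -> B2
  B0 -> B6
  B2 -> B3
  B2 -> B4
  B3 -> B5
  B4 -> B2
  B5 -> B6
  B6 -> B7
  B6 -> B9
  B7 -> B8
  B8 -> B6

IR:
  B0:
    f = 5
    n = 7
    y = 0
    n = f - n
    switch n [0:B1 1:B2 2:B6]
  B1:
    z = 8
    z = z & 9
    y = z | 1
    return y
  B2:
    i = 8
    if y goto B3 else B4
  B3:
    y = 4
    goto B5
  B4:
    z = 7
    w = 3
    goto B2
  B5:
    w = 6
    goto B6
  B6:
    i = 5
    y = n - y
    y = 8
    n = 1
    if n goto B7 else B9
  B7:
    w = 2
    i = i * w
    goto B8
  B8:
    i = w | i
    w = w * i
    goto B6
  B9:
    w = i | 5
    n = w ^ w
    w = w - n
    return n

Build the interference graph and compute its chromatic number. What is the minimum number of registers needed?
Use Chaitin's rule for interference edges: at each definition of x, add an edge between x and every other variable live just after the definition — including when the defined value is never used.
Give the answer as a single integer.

Answer: 4

Working:
Block summaries:
  B0: def={f,n,y} ue=∅
  B1: def={y,z} ue=∅
  B2: def={i} ue={y}
  B3: def={y} ue=∅
  B4: def={w,z} ue=∅
  B5: def={w} ue=∅
  B6: def={i,n,y} ue={n,y}
  B7: def={i,w} ue={i}
  B8: def={i,w} ue={i,w}
  B9: def={n,w} ue={i}

Liveness:
  B0: in=∅ out={n,y}
  B1: in=∅ out=∅
  B2: in={n,y} out={n,y}
  B3: in={n} out={n,y}
  B4: in={n,y} out={n,y}
  B5: in={n,y} out={n,y}
  B6: in={n,y} out={i,n,y}
  B7: in={i,n,y} out={i,n,w,y}
  B8: in={i,n,w,y} out={n,y}
  B9: in={i} out=∅

Conflict graph:
  f: {n,y}
  i: {n,w,y}
  n: {f,i,w,y,z}
  w: {i,n,y}
  y: {f,i,n,w,z}
  z: {n,y}

Colouring:
  lower bound: {i,n,w,y} mutually conflict ⇒ χ ≥ 4
  assign f→c2 i→c2 n→c0 w→c3 y→c1 z→c2 — no edge inside a register ⇒ χ ≤ 4
  χ = 4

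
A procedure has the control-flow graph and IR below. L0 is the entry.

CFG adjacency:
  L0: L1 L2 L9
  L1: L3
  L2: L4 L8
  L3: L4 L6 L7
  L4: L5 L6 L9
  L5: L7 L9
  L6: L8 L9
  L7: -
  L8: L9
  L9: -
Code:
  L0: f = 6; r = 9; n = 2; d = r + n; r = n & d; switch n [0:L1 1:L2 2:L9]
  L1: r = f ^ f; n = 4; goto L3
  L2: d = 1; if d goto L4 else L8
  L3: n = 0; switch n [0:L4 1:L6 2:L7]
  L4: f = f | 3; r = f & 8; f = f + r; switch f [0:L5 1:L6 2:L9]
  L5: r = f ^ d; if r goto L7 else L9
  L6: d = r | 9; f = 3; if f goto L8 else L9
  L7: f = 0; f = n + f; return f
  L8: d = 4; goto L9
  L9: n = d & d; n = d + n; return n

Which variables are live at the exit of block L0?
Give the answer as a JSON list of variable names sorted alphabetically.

Answer: ["d", "f", "n"]

Analysis:
Block summaries:
  L0 def {d,f,n,r} use ∅
  L1 def {n,r} use {f}
  L2 def {d} use ∅
  L3 def {n} use ∅
  L4 def {f,r} use {f}
  L5 def {r} use {d,f}
  L6 def {d,f} use {r}
  L7 def {f} use {n}
  L8 def {d} use ∅
  L9 def {n} use {d}

Live sets:
  live L0: ∅→{d,f,n}
  live L1: {d,f}→{d,f,r}
  live L2: {f,n}→{d,f,n}
  live L3: {d,f,r}→{d,f,n,r}
  live L4: {d,f,n}→{d,f,n,r}
  live L5: {d,f,n}→{d,n}
  live L6: {r}→{d}
  live L7: {n}→∅
  live L8: ∅→{d}
  live L9: {d}→∅

live-out(L0) = ["d", "f", "n"]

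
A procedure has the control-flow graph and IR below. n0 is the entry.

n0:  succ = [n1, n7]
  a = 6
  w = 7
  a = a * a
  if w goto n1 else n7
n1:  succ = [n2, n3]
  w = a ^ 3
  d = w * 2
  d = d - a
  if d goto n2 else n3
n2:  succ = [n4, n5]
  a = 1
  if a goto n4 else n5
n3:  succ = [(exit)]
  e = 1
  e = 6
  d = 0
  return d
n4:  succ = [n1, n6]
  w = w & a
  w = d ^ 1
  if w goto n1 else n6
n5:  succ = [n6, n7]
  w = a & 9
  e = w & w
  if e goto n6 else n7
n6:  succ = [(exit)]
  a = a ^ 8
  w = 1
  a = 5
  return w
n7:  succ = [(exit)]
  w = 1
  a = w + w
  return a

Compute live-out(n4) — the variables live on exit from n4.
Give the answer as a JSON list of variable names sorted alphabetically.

Block summaries:
  n0 def {a,w} use ∅
  n1 def {d,w} use {a}
  n2 def {a} use ∅
  n3 def {d,e} use ∅
  n4 def {w} use {a,d,w}
  n5 def {e,w} use {a}
  n6 def {a,w} use {a}
  n7 def {a,w} use ∅

Liveness:
  n0 li=∅ lo={a}
  n1 li={a} lo={d,w}
  n2 li={d,w} lo={a,d,w}
  n3 li=∅ lo=∅
  n4 li={a,d,w} lo={a}
  n5 li={a} lo={a}
  n6 li={a} lo=∅
  n7 li=∅ lo=∅

live-out(n4) = ["a"]

Answer: ["a"]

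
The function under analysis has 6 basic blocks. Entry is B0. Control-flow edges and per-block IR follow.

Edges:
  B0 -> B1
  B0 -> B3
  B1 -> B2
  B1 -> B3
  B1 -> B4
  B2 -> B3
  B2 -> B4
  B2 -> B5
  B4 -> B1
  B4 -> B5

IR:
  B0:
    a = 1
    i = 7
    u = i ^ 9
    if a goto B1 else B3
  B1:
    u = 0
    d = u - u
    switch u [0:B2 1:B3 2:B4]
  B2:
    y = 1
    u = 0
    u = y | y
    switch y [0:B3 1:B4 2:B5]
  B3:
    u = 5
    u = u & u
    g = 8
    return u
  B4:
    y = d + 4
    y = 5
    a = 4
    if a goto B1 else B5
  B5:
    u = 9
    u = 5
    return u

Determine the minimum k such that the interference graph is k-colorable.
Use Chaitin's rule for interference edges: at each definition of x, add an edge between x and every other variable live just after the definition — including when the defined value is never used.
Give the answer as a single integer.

Per-block:
  B0 def {a,i,u} use ∅
  B1 def {d,u} use ∅
  B2 def {u,y} use ∅
  B3 def {g,u} use ∅
  B4 def {a,y} use {d}
  B5 def {u} use ∅

Live sets:
  B0 li=∅ lo=∅
  B1 li=∅ lo={d}
  B2 li={d} lo={d}
  B3 li=∅ lo=∅
  B4 li={d} lo=∅
  B5 li=∅ lo=∅

Interference:
  a↔{i,u}
  d↔{u,y}
  g↔{u}
  i↔{a}
  u↔{a,d,g,y}
  y↔{d,u}

Registers:
  clique {d,u,y} ⇒ need ≥ 3
  assign a→c1 d→c1 g→c1 i→c0 u→c0 y→c2 — no edge inside a register ⇒ χ ≤ 3
  χ = 3

Answer: 3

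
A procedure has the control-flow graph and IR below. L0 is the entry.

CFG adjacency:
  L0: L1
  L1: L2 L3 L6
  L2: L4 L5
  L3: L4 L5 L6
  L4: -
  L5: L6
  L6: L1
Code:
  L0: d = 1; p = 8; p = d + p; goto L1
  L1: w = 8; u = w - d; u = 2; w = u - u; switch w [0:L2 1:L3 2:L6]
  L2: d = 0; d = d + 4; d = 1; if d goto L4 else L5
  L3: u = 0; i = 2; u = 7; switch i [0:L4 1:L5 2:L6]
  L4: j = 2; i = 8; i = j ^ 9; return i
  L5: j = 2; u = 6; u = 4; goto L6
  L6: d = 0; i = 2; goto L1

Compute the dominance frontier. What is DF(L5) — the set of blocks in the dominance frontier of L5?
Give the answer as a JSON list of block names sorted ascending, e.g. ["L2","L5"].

idom tree: L1←L0 L2←L1 L3←L1 L4←L1 L5←L1 L6←L1
Join-block Dom:
  L1: preds {L0,L6}: {L0} ∩ {L0,L1,L6} = {L0}; idom=L0
  L4: preds {L2,L3}: {L0,L1,L2} ∩ {L0,L1,L3} = {L0,L1}; idom=L1
  L5: preds {L2,L3}: {L0,L1,L2} ∩ {L0,L1,L3} = {L0,L1}; idom=L1
  L6: preds {L1,L3,L5}: {L0,L1} ∩ {L0,L1,L3} ∩ {L0,L1,L5} = {L0,L1}; idom=L1

DF walk-up:
  join L1 pred L0: · stop@L0
  join L1 pred L6: L6→L1 stop@L0
  join L4 pred L2: L2 stop@L1
  join L4 pred L3: L3 stop@L1
  join L5 pred L2: L2 stop@L1
  join L5 pred L3: L3 stop@L1
  join L6 pred L1: · stop@L1
  join L6 pred L3: L3 stop@L1
  join L6 pred L5: L5 stop@L1
  L0 → ∅
  L1 → {L1}
  L2 → {L4,L5}
  L3 → {L4,L5,L6}
  L4 → ∅
  L5 → {L6}
  L6 → {L1}

DF(L5) = ["L6"]

Answer: ["L6"]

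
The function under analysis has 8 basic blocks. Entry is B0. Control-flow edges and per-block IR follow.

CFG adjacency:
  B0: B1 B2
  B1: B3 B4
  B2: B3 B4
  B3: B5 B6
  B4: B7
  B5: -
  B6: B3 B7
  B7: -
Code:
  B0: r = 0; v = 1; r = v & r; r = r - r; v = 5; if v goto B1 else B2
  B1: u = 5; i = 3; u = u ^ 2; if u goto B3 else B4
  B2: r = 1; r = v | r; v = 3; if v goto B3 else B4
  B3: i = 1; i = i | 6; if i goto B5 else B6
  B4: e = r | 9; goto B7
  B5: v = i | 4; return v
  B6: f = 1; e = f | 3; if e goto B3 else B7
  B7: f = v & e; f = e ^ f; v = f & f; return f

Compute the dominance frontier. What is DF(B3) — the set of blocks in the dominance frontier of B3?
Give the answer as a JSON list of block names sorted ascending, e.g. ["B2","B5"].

idom tree: B1←B0 B2←B0 B3←B0 B4←B0 B5←B3 B6←B3 B7←B0
Join-block Dom:
  B3: preds {B1,B2,B6}: {B0,B1} ∩ {B0,B2} ∩ {B0,B3,B6} = {B0}; idom=B0
  B4: preds {B1,B2}: {B0,B1} ∩ {B0,B2} = {B0}; idom=B0
  B7: preds {B4,B6}: {B0,B4} ∩ {B0,B3,B6} = {B0}; idom=B0

DF derivation:
  B3←B1: walk B1 to B0
  B3←B2: walk B2 to B0
  B3←B6: walk B6→B3 to B0
  B4←B1: walk B1 to B0
  B4←B2: walk B2 to B0
  B7←B4: walk B4 to B0
  B7←B6: walk B6→B3 to B0
  DF(B0)=∅
  DF(B1)={B3,B4}
  DF(B2)={B3,B4}
  DF(B3)={B3,B7}
  DF(B4)={B7}
  DF(B5)=∅
  DF(B6)={B3,B7}
  DF(B7)=∅

DF(B3) = ["B3", "B7"]

Answer: ["B3", "B7"]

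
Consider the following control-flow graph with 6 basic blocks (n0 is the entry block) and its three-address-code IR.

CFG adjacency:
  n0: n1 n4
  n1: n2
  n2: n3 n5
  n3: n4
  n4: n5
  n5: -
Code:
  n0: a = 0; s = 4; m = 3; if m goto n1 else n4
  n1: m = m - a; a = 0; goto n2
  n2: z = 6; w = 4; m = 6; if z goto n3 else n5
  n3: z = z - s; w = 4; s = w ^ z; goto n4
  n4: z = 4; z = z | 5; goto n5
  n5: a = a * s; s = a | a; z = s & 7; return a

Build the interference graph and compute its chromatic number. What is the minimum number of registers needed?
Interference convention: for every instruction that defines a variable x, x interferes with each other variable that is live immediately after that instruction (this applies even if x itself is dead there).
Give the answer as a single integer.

Answer: 4

Working:
def/use:
  n0: def={a,m,s} ue=∅
  n1: def={a,m} ue={a,m}
  n2: def={m,w,z} ue=∅
  n3: def={s,w,z} ue={s,z}
  n4: def={z} ue=∅
  n5: def={a,s,z} ue={a,s}

Backward fixpoint:
  live n0: ∅→{a,m,s}
  live n1: {a,m,s}→{a,s}
  live n2: {a,s}→{a,s,z}
  live n3: {a,s,z}→{a,s}
  live n4: {a,s}→{a,s}
  live n5: {a,s}→∅

Conflict graph:
  a↔{m,s,w,z}
  m↔{a,s,z}
  s↔{a,m,w,z}
  w↔{a,s,z}
  z↔{a,m,s,w}

Registers:
  {a,m,s,z} pairwise interfere (4-clique) ⇒ χ ≥ 4
  4-colouring: r0={a}  r1={s}  r2={z}  r3={m,w}
  χ = 4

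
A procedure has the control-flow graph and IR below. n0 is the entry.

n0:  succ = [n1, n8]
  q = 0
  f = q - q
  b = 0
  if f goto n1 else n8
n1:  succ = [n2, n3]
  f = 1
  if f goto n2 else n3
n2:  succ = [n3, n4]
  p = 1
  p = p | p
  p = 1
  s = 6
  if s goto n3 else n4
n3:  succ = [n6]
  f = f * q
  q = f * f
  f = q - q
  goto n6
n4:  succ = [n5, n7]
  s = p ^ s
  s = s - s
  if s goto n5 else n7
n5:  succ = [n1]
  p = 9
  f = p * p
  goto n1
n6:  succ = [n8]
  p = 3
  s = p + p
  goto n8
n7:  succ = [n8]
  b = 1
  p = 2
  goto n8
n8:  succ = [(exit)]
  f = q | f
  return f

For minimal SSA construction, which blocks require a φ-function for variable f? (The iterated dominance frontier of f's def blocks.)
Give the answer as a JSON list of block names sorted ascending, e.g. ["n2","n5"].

idom tree: n1←n0 n2←n1 n3←n1 n4←n2 n5←n4 n6←n3 n7←n4 n8←n0
Dom∩ at merges:
  n1: preds {n0,n5}: {n0} ∩ {n0,n1,n2,n4,n5} = {n0}; idom=n0
  n3: preds {n1,n2}: {n0,n1} ∩ {n0,n1,n2} = {n0,n1}; idom=n1
  n8: preds {n0,n6,n7}: {n0} ∩ {n0,n1,n3,n6} ∩ {n0,n1,n2,n4,n7} = {n0}; idom=n0

Frontier:
  n1←n0: walk · to n0
  n1←n5: walk n5→n4→n2→n1 to n0
  n3←n1: walk · to n1
  n3←n2: walk n2 to n1
  n8←n0: walk · to n0
  n8←n6: walk n6→n3→n1 to n0
  n8←n7: walk n7→n4→n2→n1 to n0
  n0: DF=∅
  n1: DF={n1,n8}
  n2: DF={n1,n3,n8}
  n3: DF={n8}
  n4: DF={n1,n8}
  n5: DF={n1}
  n6: DF={n8}
  n7: DF={n8}
  n8: DF=∅

φ for f: defs {n0,n1,n3,n5,n8}
  DF⁺ = {n1,n8}

Answer: ["n1", "n8"]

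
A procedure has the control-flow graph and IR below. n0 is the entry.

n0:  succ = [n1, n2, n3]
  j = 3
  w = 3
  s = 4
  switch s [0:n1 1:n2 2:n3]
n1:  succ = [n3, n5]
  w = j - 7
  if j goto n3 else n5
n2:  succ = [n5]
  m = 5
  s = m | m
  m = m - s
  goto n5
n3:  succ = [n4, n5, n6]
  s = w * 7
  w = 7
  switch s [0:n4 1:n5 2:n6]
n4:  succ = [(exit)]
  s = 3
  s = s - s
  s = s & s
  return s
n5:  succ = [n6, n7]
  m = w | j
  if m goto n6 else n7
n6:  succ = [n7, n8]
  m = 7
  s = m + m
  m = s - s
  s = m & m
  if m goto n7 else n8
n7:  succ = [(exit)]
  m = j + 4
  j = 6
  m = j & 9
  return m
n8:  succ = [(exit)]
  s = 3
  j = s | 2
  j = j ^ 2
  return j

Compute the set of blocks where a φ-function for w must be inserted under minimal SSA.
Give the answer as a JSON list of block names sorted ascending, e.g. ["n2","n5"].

idom tree: n1←n0 n2←n0 n3←n0 n4←n3 n5←n0 n6←n0 n7←n0 n8←n6
Dom at joins:
  n3: preds {n0,n1}: {n0} ∩ {n0,n1} = {n0}; idom=n0
  n5: preds {n1,n2,n3}: {n0,n1} ∩ {n0,n2} ∩ {n0,n3} = {n0}; idom=n0
  n6: preds {n3,n5}: {n0,n3} ∩ {n0,n5} = {n0}; idom=n0
  n7: preds {n5,n6}: {n0,n5} ∩ {n0,n6} = {n0}; idom=n0

Frontier:
  join n3 pred n0: · stop@n0
  join n3 pred n1: n1 stop@n0
  join n5 pred n1: n1 stop@n0
  join n5 pred n2: n2 stop@n0
  join n5 pred n3: n3 stop@n0
  join n6 pred n3: n3 stop@n0
  join n6 pred n5: n5 stop@n0
  join n7 pred n5: n5 stop@n0
  join n7 pred n6: n6 stop@n0
  n0 → ∅
  n1 → {n3,n5}
  n2 → {n5}
  n3 → {n5,n6}
  n4 → ∅
  n5 → {n6,n7}
  n6 → {n7}
  n7 → ∅
  n8 → ∅

φ for w: defs {n0,n1,n3}
  DF⁺ = {n3,n5,n6,n7}

Answer: ["n3", "n5", "n6", "n7"]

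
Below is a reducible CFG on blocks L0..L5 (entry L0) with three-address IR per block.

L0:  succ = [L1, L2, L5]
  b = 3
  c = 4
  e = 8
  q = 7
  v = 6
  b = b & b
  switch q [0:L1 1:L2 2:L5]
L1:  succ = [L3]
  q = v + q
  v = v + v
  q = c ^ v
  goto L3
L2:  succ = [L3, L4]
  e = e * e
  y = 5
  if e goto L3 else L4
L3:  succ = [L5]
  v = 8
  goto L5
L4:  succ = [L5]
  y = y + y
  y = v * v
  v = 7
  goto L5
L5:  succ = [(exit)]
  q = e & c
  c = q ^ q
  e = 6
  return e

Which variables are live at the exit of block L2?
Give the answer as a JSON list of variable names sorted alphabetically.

Answer: ["c", "e", "v", "y"]

Working:
def/use:
  L0: {b,c,e,q,v} / ∅
  L1: {q,v} / {c,q,v}
  L2: {e,y} / {e}
  L3: {v} / ∅
  L4: {v,y} / {v,y}
  L5: {c,e,q} / {c,e}

Live sets:
  L0 li=∅ lo={c,e,q,v}
  L1 li={c,e,q,v} lo={c,e}
  L2 li={c,e,v} lo={c,e,v,y}
  L3 li={c,e} lo={c,e}
  L4 li={c,e,v,y} lo={c,e}
  L5 li={c,e} lo=∅

live-out(L2) = ["c", "e", "v", "y"]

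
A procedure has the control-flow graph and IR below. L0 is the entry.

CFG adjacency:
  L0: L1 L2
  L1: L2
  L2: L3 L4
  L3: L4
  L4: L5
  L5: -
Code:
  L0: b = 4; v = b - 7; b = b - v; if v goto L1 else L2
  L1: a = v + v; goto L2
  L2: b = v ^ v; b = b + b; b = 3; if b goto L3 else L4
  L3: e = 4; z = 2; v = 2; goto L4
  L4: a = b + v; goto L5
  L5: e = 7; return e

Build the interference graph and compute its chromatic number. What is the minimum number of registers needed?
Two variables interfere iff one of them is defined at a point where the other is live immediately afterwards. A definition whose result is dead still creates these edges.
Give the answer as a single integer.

Per-block:
  L0: def={b,v} ue=∅
  L1: def={a} ue={v}
  L2: def={b} ue={v}
  L3: def={e,v,z} ue=∅
  L4: def={a} ue={b,v}
  L5: def={e} ue=∅

Live sets:
  live L0: ∅→{v}
  live L1: {v}→{v}
  live L2: {v}→{b,v}
  live L3: {b}→{b,v}
  live L4: {b,v}→∅
  live L5: ∅→∅

Interfere edges:
  a↔{v}
  b↔{e,v,z}
  e↔{b}
  v↔{a,b}
  z↔{b}

Colouring:
  lower bound: {a,v} mutually conflict ⇒ χ ≥ 2
  assign a→r0 b→r0 e→r1 v→r1 z→r1 — no edge inside a register ⇒ χ ≤ 2
  χ = 2

Answer: 2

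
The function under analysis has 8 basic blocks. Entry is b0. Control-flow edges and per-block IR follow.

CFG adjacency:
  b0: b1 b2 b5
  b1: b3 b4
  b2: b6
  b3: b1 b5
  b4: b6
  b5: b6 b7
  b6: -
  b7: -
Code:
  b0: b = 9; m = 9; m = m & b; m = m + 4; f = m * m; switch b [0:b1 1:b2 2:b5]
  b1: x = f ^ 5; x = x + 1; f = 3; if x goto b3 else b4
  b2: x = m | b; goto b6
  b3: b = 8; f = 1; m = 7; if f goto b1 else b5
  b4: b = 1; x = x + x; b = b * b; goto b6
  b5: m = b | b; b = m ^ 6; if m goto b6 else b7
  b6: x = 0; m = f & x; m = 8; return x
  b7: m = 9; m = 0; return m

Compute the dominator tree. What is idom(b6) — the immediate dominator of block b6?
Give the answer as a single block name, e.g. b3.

Answer: b0

Working:
idom tree: b1←b0 b2←b0 b3←b1 b4←b1 b5←b0 b6←b0 b7←b5
Join-block Dom:
  b1: preds {b0,b3}: {b0} ∩ {b0,b1,b3} = {b0}; idom=b0
  b5: preds {b0,b3}: {b0} ∩ {b0,b1,b3} = {b0}; idom=b0
  b6: preds {b2,b4,b5}: {b0,b2} ∩ {b0,b1,b4} ∩ {b0,b5} = {b0}; idom=b0

idom(b6) = b0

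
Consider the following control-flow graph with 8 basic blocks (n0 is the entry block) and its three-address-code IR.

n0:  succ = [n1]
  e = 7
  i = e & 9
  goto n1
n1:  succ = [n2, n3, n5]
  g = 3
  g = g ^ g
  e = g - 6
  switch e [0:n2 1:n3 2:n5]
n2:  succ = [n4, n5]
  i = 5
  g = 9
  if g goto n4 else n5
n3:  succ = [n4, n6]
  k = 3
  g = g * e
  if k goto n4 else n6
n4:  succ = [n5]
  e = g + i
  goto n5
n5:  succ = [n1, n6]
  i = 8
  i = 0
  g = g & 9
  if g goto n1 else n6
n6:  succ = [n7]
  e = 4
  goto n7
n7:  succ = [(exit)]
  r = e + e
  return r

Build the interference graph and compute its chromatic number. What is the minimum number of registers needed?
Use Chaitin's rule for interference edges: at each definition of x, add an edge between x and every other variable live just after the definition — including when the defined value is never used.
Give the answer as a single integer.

Block summaries:
  n0: {e,i} / ∅
  n1: {e,g} / ∅
  n2: {g,i} / ∅
  n3: {g,k} / {e,g}
  n4: {e} / {g,i}
  n5: {g,i} / {g}
  n6: {e} / ∅
  n7: {r} / {e}

Backward fixpoint:
  n0 li=∅ lo={i}
  n1 li={i} lo={e,g,i}
  n2 li=∅ lo={g,i}
  n3 li={e,g,i} lo={g,i}
  n4 li={g,i} lo={g}
  n5 li={g} lo={i}
  n6 li=∅ lo={e}
  n7 li={e} lo=∅

Conflict graph:
  e↔{g,i,k}
  g↔{e,i,k}
  i↔{e,g,k}
  k↔{e,g,i}
  r↔∅

Registers:
  clique {e,g,i,k} ⇒ need ≥ 4
  assign e→c0 g→c1 i→c2 k→c3 r→c0 — no edge inside a register ⇒ χ ≤ 4
  χ = 4

Answer: 4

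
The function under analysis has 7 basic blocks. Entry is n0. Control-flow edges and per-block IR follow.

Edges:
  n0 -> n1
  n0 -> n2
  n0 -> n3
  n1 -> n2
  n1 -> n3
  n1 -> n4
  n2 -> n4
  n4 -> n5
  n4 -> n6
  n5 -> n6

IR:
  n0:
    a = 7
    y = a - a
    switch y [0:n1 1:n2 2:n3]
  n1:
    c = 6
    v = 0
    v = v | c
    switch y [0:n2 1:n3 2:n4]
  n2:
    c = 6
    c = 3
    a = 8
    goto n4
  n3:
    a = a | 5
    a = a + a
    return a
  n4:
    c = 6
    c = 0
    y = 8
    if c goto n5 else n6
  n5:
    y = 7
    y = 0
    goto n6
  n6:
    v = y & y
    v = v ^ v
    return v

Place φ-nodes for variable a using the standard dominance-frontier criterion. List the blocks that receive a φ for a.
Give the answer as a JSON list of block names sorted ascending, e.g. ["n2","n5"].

Answer: ["n4"]

Working:
idom tree: n1←n0 n2←n0 n3←n0 n4←n0 n5←n4 n6←n4
Dom∩ at merges:
  n2: preds {n0,n1}: {n0} ∩ {n0,n1} = {n0}; idom=n0
  n3: preds {n0,n1}: {n0} ∩ {n0,n1} = {n0}; idom=n0
  n4: preds {n1,n2}: {n0,n1} ∩ {n0,n2} = {n0}; idom=n0
  n6: preds {n4,n5}: {n0,n4} ∩ {n0,n4,n5} = {n0,n4}; idom=n4

DF derivation:
  n2←n0: walk · to n0
  n2←n1: walk n1 to n0
  n3←n0: walk · to n0
  n3←n1: walk n1 to n0
  n4←n1: walk n1 to n0
  n4←n2: walk n2 to n0
  n6←n4: walk · to n4
  n6←n5: walk n5 to n4
  DF(n0)=∅
  DF(n1)={n2,n3,n4}
  DF(n2)={n4}
  DF(n3)=∅
  DF(n4)=∅
  DF(n5)={n6}
  DF(n6)=∅

φ for a: defs {n0,n2,n3}
  DF⁺ = {n4}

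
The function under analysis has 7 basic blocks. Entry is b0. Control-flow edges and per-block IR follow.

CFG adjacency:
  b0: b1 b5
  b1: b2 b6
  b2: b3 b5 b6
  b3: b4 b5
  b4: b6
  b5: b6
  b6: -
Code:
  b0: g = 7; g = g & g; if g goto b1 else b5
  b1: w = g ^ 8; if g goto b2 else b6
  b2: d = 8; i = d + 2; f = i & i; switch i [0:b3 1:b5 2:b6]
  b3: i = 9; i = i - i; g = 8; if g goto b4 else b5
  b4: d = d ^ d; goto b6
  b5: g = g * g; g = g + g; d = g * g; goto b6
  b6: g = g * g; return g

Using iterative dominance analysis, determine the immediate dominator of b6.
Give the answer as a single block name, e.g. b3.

idom tree: b1←b0 b2←b1 b3←b2 b4←b3 b5←b0 b6←b0
Dom∩ at merges:
  b5: preds {b0,b2,b3}: {b0} ∩ {b0,b1,b2} ∩ {b0,b1,b2,b3} = {b0}; idom=b0
  b6: preds {b1,b2,b4,b5}: {b0,b1} ∩ {b0,b1,b2} ∩ {b0,b1,b2,b3,b4} ∩ {b0,b5} = {b0}; idom=b0

idom(b6) = b0

Answer: b0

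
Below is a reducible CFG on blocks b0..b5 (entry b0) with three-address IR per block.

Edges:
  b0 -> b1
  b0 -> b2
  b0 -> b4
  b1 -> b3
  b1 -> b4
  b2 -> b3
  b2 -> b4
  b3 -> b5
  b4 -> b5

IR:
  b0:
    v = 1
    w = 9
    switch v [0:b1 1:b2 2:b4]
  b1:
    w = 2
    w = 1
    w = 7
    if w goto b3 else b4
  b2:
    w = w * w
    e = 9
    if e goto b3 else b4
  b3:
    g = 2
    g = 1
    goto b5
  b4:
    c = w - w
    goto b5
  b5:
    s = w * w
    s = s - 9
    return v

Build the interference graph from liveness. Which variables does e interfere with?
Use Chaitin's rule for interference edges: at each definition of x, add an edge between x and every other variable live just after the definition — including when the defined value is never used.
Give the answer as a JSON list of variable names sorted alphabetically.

Per-block:
  b0: def={v,w} ue=∅
  b1: def={w} ue=∅
  b2: def={e,w} ue={w}
  b3: def={g} ue=∅
  b4: def={c} ue={w}
  b5: def={s} ue={v,w}

Live sets:
  b0 li=∅ lo={v,w}
  b1 li={v} lo={v,w}
  b2 li={v,w} lo={v,w}
  b3 li={v,w} lo={v,w}
  b4 li={v,w} lo={v,w}
  b5 li={v,w} lo=∅

Interfere edges:
  c↔{v,w}
  e↔{v,w}
  g↔{v,w}
  s↔{v}
  v↔{c,e,g,s,w}
  w↔{c,e,g,v}

N(e) = ["v", "w"]

Answer: ["v", "w"]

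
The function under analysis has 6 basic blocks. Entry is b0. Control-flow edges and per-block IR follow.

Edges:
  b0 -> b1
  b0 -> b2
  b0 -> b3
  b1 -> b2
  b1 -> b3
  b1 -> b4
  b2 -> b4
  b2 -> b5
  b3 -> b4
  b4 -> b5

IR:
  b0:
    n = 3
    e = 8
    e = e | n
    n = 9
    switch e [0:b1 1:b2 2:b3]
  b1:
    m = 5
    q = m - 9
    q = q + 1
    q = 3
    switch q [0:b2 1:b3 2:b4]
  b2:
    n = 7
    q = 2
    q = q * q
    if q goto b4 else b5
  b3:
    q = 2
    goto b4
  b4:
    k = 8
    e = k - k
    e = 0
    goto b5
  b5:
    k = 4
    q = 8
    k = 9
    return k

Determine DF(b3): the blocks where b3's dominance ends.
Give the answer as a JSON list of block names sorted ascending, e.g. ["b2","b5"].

idom tree: b1←b0 b2←b0 b3←b0 b4←b0 b5←b0
Dom at joins:
  b2: preds {b0,b1}: {b0} ∩ {b0,b1} = {b0}; idom=b0
  b3: preds {b0,b1}: {b0} ∩ {b0,b1} = {b0}; idom=b0
  b4: preds {b1,b2,b3}: {b0,b1} ∩ {b0,b2} ∩ {b0,b3} = {b0}; idom=b0
  b5: preds {b2,b4}: {b0,b2} ∩ {b0,b4} = {b0}; idom=b0

DF walk-up:
  join b2 pred b0: · stop@b0
  join b2 pred b1: b1 stop@b0
  join b3 pred b0: · stop@b0
  join b3 pred b1: b1 stop@b0
  join b4 pred b1: b1 stop@b0
  join b4 pred b2: b2 stop@b0
  join b4 pred b3: b3 stop@b0
  join b5 pred b2: b2 stop@b0
  join b5 pred b4: b4 stop@b0
  b0 → ∅
  b1 → {b2,b3,b4}
  b2 → {b4,b5}
  b3 → {b4}
  b4 → {b5}
  b5 → ∅

DF(b3) = ["b4"]

Answer: ["b4"]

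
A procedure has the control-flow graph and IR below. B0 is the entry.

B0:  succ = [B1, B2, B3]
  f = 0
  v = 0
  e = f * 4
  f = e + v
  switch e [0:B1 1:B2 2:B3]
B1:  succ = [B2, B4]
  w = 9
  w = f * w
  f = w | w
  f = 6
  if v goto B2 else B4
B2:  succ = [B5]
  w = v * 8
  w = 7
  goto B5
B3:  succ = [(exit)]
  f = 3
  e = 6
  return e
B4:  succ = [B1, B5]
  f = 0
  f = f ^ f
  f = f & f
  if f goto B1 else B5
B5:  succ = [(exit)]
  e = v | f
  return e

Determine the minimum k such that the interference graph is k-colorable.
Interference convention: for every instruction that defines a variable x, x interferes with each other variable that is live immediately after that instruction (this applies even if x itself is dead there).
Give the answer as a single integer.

Per-block:
  B0 def {e,f,v} use ∅
  B1 def {f,w} use {f,v}
  B2 def {w} use {v}
  B3 def {e,f} use ∅
  B4 def {f} use ∅
  B5 def {e} use {f,v}

Liveness:
  B0: in=∅ out={f,v}
  B1: in={f,v} out={f,v}
  B2: in={f,v} out={f,v}
  B3: in=∅ out=∅
  B4: in={v} out={f,v}
  B5: in={f,v} out=∅

Interfere edges:
  e — {f,v}
  f — {e,v,w}
  v — {e,f,w}
  w — {f,v}

Colouring:
  lower bound: {e,f,v} mutually conflict ⇒ χ ≥ 3
  3-colouring: R0={f}  R1={v}  R2={e,w}
  χ = 3

Answer: 3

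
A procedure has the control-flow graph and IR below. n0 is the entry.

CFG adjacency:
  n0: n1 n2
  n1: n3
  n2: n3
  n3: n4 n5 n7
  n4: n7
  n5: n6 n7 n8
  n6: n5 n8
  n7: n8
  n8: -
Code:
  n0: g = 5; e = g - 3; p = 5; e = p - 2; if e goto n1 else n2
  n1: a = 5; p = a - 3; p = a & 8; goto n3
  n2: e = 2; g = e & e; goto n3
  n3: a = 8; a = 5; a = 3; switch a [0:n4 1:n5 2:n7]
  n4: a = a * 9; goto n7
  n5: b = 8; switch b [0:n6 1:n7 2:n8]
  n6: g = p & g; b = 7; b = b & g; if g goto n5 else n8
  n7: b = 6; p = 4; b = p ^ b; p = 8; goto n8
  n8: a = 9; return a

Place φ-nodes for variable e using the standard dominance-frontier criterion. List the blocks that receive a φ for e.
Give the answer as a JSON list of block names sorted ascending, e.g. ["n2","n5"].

Answer: ["n3"]

Working:
idom tree: n1←n0 n2←n0 n3←n0 n4←n3 n5←n3 n6←n5 n7←n3 n8←n3
Dom at joins:
  n3: preds {n1,n2}: {n0,n1} ∩ {n0,n2} = {n0}; idom=n0
  n5: preds {n3,n6}: {n0,n3} ∩ {n0,n3,n5,n6} = {n0,n3}; idom=n3
  n7: preds {n3,n4,n5}: {n0,n3} ∩ {n0,n3,n4} ∩ {n0,n3,n5} = {n0,n3}; idom=n3
  n8: preds {n5,n6,n7}: {n0,n3,n5} ∩ {n0,n3,n5,n6} ∩ {n0,n3,n7} = {n0,n3}; idom=n3

DF walk-up:
  n3←n1: walk n1 to n0
  n3←n2: walk n2 to n0
  n5←n3: walk · to n3
  n5←n6: walk n6→n5 to n3
  n7←n3: walk · to n3
  n7←n4: walk n4 to n3
  n7←n5: walk n5 to n3
  n8←n5: walk n5 to n3
  n8←n6: walk n6→n5 to n3
  n8←n7: walk n7 to n3
  n0 → ∅
  n1 → {n3}
  n2 → {n3}
  n3 → ∅
  n4 → {n7}
  n5 → {n5,n7,n8}
  n6 → {n5,n8}
  n7 → {n8}
  n8 → ∅

φ for e: defs {n0,n2}
  DF⁺ = {n3}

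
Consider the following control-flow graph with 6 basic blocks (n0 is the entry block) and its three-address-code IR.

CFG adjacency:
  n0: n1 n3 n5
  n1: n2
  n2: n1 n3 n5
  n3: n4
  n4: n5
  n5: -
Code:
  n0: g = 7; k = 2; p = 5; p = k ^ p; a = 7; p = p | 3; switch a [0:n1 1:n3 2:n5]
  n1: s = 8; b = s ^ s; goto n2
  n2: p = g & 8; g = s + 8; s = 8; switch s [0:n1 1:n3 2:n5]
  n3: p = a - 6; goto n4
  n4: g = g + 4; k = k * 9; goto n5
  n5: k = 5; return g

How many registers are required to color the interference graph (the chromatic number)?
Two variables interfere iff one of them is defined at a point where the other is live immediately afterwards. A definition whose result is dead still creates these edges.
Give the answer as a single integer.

Block summaries:
  n0: {a,g,k,p} / ∅
  n1: {b,s} / ∅
  n2: {g,p,s} / {g,s}
  n3: {p} / {a}
  n4: {g,k} / {g,k}
  n5: {k} / {g}

Liveness:
  n0: in=∅ out={a,g,k}
  n1: in={a,g,k} out={a,g,k,s}
  n2: in={a,g,k,s} out={a,g,k}
  n3: in={a,g,k} out={g,k}
  n4: in={g,k} out={g}
  n5: in={g} out=∅

Interference:
  a — {b,g,k,p,s}
  b — {a,g,k,s}
  g — {a,b,k,p,s}
  k — {a,b,g,p,s}
  p — {a,g,k,s}
  s — {a,b,g,k,p}

Colouring:
  clique {a,b,g,k,s} ⇒ need ≥ 5
  5-colouring: c0={a}  c1={g}  c2={k}  c3={s}  c4={b,p}
  χ = 5

Answer: 5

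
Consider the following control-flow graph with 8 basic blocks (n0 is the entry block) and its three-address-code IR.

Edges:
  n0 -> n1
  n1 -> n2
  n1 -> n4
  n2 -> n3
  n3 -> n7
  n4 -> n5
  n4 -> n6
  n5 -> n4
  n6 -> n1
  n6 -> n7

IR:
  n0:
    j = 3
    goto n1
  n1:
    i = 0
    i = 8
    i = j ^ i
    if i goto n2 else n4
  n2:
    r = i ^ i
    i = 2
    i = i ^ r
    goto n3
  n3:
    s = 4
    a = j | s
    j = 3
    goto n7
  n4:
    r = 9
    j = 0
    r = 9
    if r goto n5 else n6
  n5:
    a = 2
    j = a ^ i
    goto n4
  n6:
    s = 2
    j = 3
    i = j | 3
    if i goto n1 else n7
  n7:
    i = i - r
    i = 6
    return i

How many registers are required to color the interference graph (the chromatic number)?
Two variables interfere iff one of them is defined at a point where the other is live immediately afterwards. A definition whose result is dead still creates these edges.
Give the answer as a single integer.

Answer: 4

Working:
Per-block:
  n0 def {j} use ∅
  n1 def {i} use {j}
  n2 def {i,r} use {i}
  n3 def {a,j,s} use {j}
  n4 def {j,r} use ∅
  n5 def {a,j} use {i}
  n6 def {i,j,s} use ∅
  n7 def {i} use {i,r}

Liveness:
  live n0: ∅→{j}
  live n1: {j}→{i,j}
  live n2: {i,j}→{i,j,r}
  live n3: {i,j,r}→{i,r}
  live n4: {i}→{i,r}
  live n5: {i}→{i}
  live n6: {r}→{i,j,r}
  live n7: {i,r}→∅

Interference:
  a: {i,r}
  i: {a,j,r,s}
  j: {i,r,s}
  r: {a,i,j,s}
  s: {i,j,r}

Chromatic number:
  lower bound: {i,j,r,s} mutually conflict ⇒ χ ≥ 4
  4-colouring: R0={i}  R1={r}  R2={a,j}  R3={s}
  χ = 4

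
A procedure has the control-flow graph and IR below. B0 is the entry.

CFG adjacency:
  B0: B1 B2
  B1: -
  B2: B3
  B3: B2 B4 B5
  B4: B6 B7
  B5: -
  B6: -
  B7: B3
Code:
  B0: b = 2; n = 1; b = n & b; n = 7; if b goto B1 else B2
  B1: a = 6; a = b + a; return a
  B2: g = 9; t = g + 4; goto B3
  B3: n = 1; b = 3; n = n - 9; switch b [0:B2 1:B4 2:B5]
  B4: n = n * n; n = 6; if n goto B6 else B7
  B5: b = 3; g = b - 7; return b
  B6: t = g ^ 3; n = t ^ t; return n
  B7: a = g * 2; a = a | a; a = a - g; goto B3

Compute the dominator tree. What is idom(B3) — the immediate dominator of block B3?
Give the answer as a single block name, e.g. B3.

Answer: B2

Derivation:
idom tree: B1←B0 B2←B0 B3←B2 B4←B3 B5←B3 B6←B4 B7←B4
Join-block Dom:
  B2: preds {B0,B3}: {B0} ∩ {B0,B2,B3} = {B0}; idom=B0
  B3: preds {B2,B7}: {B0,B2} ∩ {B0,B2,B3,B4,B7} = {B0,B2}; idom=B2

idom(B3) = B2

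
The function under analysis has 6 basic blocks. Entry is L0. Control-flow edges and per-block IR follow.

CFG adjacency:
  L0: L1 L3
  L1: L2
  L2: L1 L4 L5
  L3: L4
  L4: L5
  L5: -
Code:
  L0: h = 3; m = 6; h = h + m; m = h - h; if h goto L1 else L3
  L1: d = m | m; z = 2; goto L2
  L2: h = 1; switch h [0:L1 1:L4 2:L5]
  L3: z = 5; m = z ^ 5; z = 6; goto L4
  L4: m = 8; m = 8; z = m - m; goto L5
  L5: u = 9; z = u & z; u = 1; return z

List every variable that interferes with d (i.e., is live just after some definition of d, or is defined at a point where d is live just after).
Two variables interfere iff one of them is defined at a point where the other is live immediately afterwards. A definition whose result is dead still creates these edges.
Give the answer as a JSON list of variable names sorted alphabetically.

Answer: ["m"]

Derivation:
Block summaries:
  L0: def={h,m} ue=∅
  L1: def={d,z} ue={m}
  L2: def={h} ue=∅
  L3: def={m,z} ue=∅
  L4: def={m,z} ue=∅
  L5: def={u,z} ue={z}

Liveness:
  live L0: ∅→{m}
  live L1: {m}→{m,z}
  live L2: {m,z}→{m,z}
  live L3: ∅→∅
  live L4: ∅→{z}
  live L5: {z}→∅

Interference:
  d↔{m}
  h↔{m,z}
  m↔{d,h,z}
  u↔{z}
  z↔{h,m,u}

N(d) = ["m"]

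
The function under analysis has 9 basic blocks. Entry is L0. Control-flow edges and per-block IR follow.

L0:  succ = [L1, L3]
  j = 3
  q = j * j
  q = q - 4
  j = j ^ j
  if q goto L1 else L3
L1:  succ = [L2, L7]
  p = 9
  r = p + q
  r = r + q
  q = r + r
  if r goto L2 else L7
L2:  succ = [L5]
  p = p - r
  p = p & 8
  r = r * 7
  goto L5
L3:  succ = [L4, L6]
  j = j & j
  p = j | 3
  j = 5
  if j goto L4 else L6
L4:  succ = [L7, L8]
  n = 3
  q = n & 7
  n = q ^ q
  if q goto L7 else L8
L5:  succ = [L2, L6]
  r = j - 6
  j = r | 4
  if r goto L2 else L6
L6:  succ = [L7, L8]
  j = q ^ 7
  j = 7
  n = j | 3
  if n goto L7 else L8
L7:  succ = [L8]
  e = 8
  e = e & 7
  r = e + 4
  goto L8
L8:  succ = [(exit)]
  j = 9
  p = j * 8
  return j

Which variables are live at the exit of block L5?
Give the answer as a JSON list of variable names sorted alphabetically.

def/use:
  L0: {j,q} / ∅
  L1: {p,q,r} / {q}
  L2: {p,r} / {p,r}
  L3: {j,p} / {j}
  L4: {n,q} / ∅
  L5: {j,r} / {j}
  L6: {j,n} / {q}
  L7: {e,r} / ∅
  L8: {j,p} / ∅

Liveness:
  live L0: ∅→{j,q}
  live L1: {j,q}→{j,p,q,r}
  live L2: {j,p,q,r}→{j,p,q}
  live L3: {j,q}→{q}
  live L4: ∅→∅
  live L5: {j,p,q}→{j,p,q,r}
  live L6: {q}→∅
  live L7: ∅→∅
  live L8: ∅→∅

live-out(L5) = ["j", "p", "q", "r"]

Answer: ["j", "p", "q", "r"]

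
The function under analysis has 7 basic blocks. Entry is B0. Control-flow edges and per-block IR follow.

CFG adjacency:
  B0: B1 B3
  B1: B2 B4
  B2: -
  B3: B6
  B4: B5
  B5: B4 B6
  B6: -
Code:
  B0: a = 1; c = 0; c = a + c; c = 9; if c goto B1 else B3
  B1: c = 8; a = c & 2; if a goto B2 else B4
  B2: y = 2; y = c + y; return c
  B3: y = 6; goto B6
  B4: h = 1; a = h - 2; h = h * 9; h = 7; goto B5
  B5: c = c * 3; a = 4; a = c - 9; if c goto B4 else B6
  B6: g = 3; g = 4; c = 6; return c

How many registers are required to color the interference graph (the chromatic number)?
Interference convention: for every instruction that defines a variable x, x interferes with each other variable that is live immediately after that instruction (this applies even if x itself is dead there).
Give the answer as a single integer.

Answer: 3

Derivation:
Block summaries:
  B0 def {a,c} use ∅
  B1 def {a,c} use ∅
  B2 def {y} use {c}
  B3 def {y} use ∅
  B4 def {a,h} use ∅
  B5 def {a,c} use {c}
  B6 def {c,g} use ∅

Live sets:
  B0: in=∅ out=∅
  B1: in=∅ out={c}
  B2: in={c} out=∅
  B3: in=∅ out=∅
  B4: in={c} out={c}
  B5: in={c} out={c}
  B6: in=∅ out=∅

Interfere edges:
  a↔{c,h}
  c↔{a,h,y}
  g↔∅
  h↔{a,c}
  y↔{c}

Registers:
  clique {a,c,h} ⇒ need ≥ 3
  assign a→R1 c→R0 g→R0 h→R2 y→R1 — no edge inside a register ⇒ χ ≤ 3
  χ = 3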